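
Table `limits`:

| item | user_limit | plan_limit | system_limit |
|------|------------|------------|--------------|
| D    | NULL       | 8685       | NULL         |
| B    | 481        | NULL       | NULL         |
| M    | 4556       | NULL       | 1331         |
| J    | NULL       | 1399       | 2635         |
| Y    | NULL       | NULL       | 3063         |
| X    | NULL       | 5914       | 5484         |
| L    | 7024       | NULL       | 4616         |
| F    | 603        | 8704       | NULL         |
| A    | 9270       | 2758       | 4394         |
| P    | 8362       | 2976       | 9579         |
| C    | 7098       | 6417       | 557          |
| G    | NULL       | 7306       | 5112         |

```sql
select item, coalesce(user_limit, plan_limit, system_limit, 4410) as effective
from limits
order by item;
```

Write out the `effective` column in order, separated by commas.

9270, 481, 7098, 8685, 603, 7306, 1399, 7024, 4556, 8362, 5914, 3063

item=A: user_limit=9270 → 9270
item=B: user_limit=481 → 481
item=C: user_limit=7098 → 7098
item=D: user_limit=NULL, plan_limit=8685 → 8685
item=F: user_limit=603 → 603
item=G: user_limit=NULL, plan_limit=7306 → 7306
item=J: user_limit=NULL, plan_limit=1399 → 1399
item=L: user_limit=7024 → 7024
item=M: user_limit=4556 → 4556
item=P: user_limit=8362 → 8362
item=X: user_limit=NULL, plan_limit=5914 → 5914
item=Y: user_limit=NULL, plan_limit=NULL, system_limit=3063 → 3063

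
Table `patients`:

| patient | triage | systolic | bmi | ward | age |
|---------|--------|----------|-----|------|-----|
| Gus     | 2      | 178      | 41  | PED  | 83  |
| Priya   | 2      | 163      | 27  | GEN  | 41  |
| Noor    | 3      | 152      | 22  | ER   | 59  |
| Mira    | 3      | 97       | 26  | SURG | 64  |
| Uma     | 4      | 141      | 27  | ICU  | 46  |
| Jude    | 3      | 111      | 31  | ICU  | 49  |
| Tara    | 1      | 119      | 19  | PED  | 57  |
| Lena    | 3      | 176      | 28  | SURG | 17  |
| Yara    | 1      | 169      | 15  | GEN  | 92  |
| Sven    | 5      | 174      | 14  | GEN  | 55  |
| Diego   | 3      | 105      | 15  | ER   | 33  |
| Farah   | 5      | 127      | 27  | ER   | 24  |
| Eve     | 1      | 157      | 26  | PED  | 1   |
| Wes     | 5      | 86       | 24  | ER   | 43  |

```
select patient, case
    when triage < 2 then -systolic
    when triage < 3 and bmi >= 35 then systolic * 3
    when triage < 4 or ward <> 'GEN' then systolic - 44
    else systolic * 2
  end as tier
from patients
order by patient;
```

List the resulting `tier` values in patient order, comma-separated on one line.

patient=Diego: triage < 4 or ward <> 'GEN' → 61
patient=Eve: triage < 2 → -157
patient=Farah: triage < 4 or ward <> 'GEN' → 83
patient=Gus: triage < 3 and bmi >= 35 → 534
patient=Jude: triage < 4 or ward <> 'GEN' → 67
patient=Lena: triage < 4 or ward <> 'GEN' → 132
patient=Mira: triage < 4 or ward <> 'GEN' → 53
patient=Noor: triage < 4 or ward <> 'GEN' → 108
patient=Priya: triage < 4 or ward <> 'GEN' → 119
patient=Sven: ELSE → 348
patient=Tara: triage < 2 → -119
patient=Uma: triage < 4 or ward <> 'GEN' → 97
patient=Wes: triage < 4 or ward <> 'GEN' → 42
patient=Yara: triage < 2 → -169

61, -157, 83, 534, 67, 132, 53, 108, 119, 348, -119, 97, 42, -169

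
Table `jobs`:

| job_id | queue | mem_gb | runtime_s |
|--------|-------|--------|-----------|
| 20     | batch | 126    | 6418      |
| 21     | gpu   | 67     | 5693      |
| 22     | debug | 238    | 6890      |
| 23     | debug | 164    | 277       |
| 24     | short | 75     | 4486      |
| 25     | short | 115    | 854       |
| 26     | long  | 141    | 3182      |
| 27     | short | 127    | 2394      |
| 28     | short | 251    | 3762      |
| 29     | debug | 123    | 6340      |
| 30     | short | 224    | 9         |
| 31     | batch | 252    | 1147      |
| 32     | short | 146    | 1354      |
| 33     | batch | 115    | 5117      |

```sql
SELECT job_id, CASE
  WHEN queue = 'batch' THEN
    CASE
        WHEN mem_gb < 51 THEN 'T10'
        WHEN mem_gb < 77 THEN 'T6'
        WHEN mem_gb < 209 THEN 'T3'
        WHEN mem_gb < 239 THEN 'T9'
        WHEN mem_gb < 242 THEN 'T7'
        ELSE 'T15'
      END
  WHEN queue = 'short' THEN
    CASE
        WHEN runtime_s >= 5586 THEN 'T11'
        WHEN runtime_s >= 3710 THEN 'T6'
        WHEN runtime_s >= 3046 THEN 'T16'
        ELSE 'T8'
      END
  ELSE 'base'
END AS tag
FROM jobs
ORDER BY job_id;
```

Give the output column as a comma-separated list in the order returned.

T3, base, base, base, T6, T8, base, T8, T6, base, T8, T15, T8, T3

job_id=20: queue='batch' → inner[mem_gb < 209] → T3
job_id=21: queue='gpu' → outer ELSE → base
job_id=22: queue='debug' → outer ELSE → base
job_id=23: queue='debug' → outer ELSE → base
job_id=24: queue='short' → inner[runtime_s >= 3710] → T6
job_id=25: queue='short' → inner[ELSE] → T8
job_id=26: queue='long' → outer ELSE → base
job_id=27: queue='short' → inner[ELSE] → T8
job_id=28: queue='short' → inner[runtime_s >= 3710] → T6
job_id=29: queue='debug' → outer ELSE → base
job_id=30: queue='short' → inner[ELSE] → T8
job_id=31: queue='batch' → inner[ELSE] → T15
job_id=32: queue='short' → inner[ELSE] → T8
job_id=33: queue='batch' → inner[mem_gb < 209] → T3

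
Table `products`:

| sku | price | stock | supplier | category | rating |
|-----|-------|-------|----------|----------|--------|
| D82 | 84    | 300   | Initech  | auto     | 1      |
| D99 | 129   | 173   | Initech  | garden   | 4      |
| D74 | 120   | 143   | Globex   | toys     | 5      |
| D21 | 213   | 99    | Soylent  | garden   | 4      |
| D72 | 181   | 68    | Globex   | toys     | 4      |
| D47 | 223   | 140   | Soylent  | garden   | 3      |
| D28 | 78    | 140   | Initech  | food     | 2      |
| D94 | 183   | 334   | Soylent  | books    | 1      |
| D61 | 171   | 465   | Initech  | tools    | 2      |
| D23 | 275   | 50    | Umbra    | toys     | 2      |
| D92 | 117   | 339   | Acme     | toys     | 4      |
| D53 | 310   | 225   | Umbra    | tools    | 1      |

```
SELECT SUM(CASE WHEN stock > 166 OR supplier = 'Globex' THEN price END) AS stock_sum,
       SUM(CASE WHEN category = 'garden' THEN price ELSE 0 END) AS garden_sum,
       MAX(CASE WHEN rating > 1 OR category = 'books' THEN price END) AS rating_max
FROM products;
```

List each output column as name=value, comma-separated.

stock_sum=1295, garden_sum=565, rating_max=275

[stock_sum: stock > 166 OR supplier = 'Globex']
sku=D82: ✓ → 84
sku=D99: ✓ → 129
sku=D74: ✓ → 120
sku=D21: ✗
sku=D72: ✓ → 181
sku=D47: ✗
sku=D28: ✗
sku=D94: ✓ → 183
sku=D61: ✓ → 171
sku=D23: ✗
sku=D92: ✓ → 117
sku=D53: ✓ → 310
stock_sum = 84 + 129 + 120 + 181 + 183 + 171 + 117 + 310 = 1295
—
[garden_sum: category = 'garden']
sku=D82: ✗
sku=D99: ✓ → 129
sku=D74: ✗
sku=D21: ✓ → 213
sku=D72: ✗
sku=D47: ✓ → 223
sku=D28: ✗
sku=D94: ✗
sku=D61: ✗
sku=D23: ✗
sku=D92: ✗
sku=D53: ✗
garden_sum = 129 + 213 + 223 = 565
—
[rating_max: rating > 1 OR category = 'books']
sku=D82: ✗
sku=D99: ✓ → 129
sku=D74: ✓ → 120
sku=D21: ✓ → 213
sku=D72: ✓ → 181
sku=D47: ✓ → 223
sku=D28: ✓ → 78
sku=D94: ✓ → 183
sku=D61: ✓ → 171
sku=D23: ✓ → 275
sku=D92: ✓ → 117
sku=D53: ✗
rating_max = MAX(129, 120, 213, 181, 223, 78, 183, 171, 275, 117) = 275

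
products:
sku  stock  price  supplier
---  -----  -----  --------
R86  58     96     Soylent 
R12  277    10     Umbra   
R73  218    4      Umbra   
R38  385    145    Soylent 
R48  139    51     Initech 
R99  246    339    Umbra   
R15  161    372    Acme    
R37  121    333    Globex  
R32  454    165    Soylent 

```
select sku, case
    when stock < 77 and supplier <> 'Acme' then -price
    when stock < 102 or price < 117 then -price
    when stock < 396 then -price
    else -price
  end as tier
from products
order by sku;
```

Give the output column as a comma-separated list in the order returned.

-10, -372, -165, -333, -145, -51, -4, -96, -339

sku=R12: stock < 102 or price < 117 → -10
sku=R15: stock < 396 → -372
sku=R32: ELSE → -165
sku=R37: stock < 396 → -333
sku=R38: stock < 396 → -145
sku=R48: stock < 102 or price < 117 → -51
sku=R73: stock < 102 or price < 117 → -4
sku=R86: stock < 77 and supplier <> 'Acme' → -96
sku=R99: stock < 396 → -339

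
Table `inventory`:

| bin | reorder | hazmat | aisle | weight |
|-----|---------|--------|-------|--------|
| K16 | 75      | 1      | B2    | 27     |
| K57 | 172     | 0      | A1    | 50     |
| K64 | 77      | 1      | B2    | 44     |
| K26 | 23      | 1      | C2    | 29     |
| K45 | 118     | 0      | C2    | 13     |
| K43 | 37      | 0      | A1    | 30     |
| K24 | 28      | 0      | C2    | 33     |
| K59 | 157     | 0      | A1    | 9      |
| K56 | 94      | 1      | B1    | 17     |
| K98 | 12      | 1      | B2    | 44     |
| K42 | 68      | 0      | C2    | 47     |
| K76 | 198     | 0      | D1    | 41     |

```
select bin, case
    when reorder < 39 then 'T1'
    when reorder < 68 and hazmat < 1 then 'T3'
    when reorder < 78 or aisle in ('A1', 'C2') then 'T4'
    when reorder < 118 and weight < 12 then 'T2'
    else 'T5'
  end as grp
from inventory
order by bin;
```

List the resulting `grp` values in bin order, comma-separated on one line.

bin=K16: reorder < 78 or aisle in ('A1', 'C2') → T4
bin=K24: reorder < 39 → T1
bin=K26: reorder < 39 → T1
bin=K42: reorder < 78 or aisle in ('A1', 'C2') → T4
bin=K43: reorder < 39 → T1
bin=K45: reorder < 78 or aisle in ('A1', 'C2') → T4
bin=K56: ELSE → T5
bin=K57: reorder < 78 or aisle in ('A1', 'C2') → T4
bin=K59: reorder < 78 or aisle in ('A1', 'C2') → T4
bin=K64: reorder < 78 or aisle in ('A1', 'C2') → T4
bin=K76: ELSE → T5
bin=K98: reorder < 39 → T1

T4, T1, T1, T4, T1, T4, T5, T4, T4, T4, T5, T1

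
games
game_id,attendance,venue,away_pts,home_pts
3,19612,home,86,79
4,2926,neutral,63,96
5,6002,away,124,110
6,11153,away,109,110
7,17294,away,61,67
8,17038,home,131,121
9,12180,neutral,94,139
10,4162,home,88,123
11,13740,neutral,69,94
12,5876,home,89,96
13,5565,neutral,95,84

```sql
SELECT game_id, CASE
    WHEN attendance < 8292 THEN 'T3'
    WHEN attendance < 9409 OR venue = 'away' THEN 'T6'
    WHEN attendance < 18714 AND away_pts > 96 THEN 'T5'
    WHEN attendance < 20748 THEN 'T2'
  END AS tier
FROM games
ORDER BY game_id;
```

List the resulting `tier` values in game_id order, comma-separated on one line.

game_id=3: attendance < 20748 → T2
game_id=4: attendance < 8292 → T3
game_id=5: attendance < 8292 → T3
game_id=6: attendance < 9409 OR venue = 'away' → T6
game_id=7: attendance < 9409 OR venue = 'away' → T6
game_id=8: attendance < 18714 AND away_pts > 96 → T5
game_id=9: attendance < 20748 → T2
game_id=10: attendance < 8292 → T3
game_id=11: attendance < 20748 → T2
game_id=12: attendance < 8292 → T3
game_id=13: attendance < 8292 → T3

T2, T3, T3, T6, T6, T5, T2, T3, T2, T3, T3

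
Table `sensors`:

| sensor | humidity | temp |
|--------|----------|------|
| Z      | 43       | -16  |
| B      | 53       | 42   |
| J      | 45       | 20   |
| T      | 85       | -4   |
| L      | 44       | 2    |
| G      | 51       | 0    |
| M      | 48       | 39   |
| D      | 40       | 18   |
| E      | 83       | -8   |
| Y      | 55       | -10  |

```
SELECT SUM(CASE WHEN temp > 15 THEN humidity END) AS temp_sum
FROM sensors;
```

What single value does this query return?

186

sensor=Z: ✗
sensor=B: ✓ → 53
sensor=J: ✓ → 45
sensor=T: ✗
sensor=L: ✗
sensor=G: ✗
sensor=M: ✓ → 48
sensor=D: ✓ → 40
sensor=E: ✗
sensor=Y: ✗
temp_sum = 53 + 45 + 48 + 40 = 186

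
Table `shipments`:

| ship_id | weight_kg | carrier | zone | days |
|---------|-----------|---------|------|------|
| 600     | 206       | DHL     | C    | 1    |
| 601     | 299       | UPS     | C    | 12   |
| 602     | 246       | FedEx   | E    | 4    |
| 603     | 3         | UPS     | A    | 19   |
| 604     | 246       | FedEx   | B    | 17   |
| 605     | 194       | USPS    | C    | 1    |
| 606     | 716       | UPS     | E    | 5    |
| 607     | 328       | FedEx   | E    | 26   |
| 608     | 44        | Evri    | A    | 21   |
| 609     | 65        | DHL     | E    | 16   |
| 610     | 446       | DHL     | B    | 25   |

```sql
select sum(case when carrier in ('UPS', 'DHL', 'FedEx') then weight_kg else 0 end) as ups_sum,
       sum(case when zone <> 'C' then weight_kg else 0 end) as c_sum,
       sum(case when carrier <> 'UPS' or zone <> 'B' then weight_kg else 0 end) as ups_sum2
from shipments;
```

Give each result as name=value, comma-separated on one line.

ups_sum=2555, c_sum=2094, ups_sum2=2793

[ups_sum: carrier in ('UPS', 'DHL', 'FedEx')]
ship_id=600: ✓ → 206
ship_id=601: ✓ → 299
ship_id=602: ✓ → 246
ship_id=603: ✓ → 3
ship_id=604: ✓ → 246
ship_id=605: ✗
ship_id=606: ✓ → 716
ship_id=607: ✓ → 328
ship_id=608: ✗
ship_id=609: ✓ → 65
ship_id=610: ✓ → 446
ups_sum = 206 + 299 + 246 + 3 + 246 + 716 + 328 + 65 + 446 = 2555
—
[c_sum: zone <> 'C']
ship_id=600: ✗
ship_id=601: ✗
ship_id=602: ✓ → 246
ship_id=603: ✓ → 3
ship_id=604: ✓ → 246
ship_id=605: ✗
ship_id=606: ✓ → 716
ship_id=607: ✓ → 328
ship_id=608: ✓ → 44
ship_id=609: ✓ → 65
ship_id=610: ✓ → 446
c_sum = 246 + 3 + 246 + 716 + 328 + 44 + 65 + 446 = 2094
—
[ups_sum2: carrier <> 'UPS' or zone <> 'B']
ship_id=600: ✓ → 206
ship_id=601: ✓ → 299
ship_id=602: ✓ → 246
ship_id=603: ✓ → 3
ship_id=604: ✓ → 246
ship_id=605: ✓ → 194
ship_id=606: ✓ → 716
ship_id=607: ✓ → 328
ship_id=608: ✓ → 44
ship_id=609: ✓ → 65
ship_id=610: ✓ → 446
ups_sum2 = 206 + 299 + 246 + 3 + 246 + 194 + 716 + 328 + 44 + 65 + 446 = 2793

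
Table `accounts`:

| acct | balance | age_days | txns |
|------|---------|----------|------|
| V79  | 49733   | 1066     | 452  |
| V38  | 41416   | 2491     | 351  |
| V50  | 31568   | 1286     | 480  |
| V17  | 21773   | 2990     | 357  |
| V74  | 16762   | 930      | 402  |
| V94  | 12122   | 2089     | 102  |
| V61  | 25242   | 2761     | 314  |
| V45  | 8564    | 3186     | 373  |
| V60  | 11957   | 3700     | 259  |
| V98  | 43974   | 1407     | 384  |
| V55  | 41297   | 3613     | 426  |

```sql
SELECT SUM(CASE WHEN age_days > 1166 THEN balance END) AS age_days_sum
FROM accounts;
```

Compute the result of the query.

237913

acct=V79: ✗
acct=V38: ✓ → 41416
acct=V50: ✓ → 31568
acct=V17: ✓ → 21773
acct=V74: ✗
acct=V94: ✓ → 12122
acct=V61: ✓ → 25242
acct=V45: ✓ → 8564
acct=V60: ✓ → 11957
acct=V98: ✓ → 43974
acct=V55: ✓ → 41297
age_days_sum = 41416 + 31568 + 21773 + 12122 + 25242 + 8564 + 11957 + 43974 + 41297 = 237913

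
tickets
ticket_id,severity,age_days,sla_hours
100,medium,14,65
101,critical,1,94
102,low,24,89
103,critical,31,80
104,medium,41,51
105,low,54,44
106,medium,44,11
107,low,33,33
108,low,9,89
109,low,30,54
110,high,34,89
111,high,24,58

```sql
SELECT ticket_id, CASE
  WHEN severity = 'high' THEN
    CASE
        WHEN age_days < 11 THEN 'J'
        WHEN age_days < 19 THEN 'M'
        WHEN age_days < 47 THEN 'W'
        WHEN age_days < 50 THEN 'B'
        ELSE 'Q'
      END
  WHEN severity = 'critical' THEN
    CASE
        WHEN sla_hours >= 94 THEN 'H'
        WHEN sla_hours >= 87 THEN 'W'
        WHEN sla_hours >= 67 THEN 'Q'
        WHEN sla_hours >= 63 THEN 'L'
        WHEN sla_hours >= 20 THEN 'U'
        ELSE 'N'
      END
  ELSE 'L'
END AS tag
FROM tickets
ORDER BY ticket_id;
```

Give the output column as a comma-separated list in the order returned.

L, H, L, Q, L, L, L, L, L, L, W, W

ticket_id=100: severity='medium' → outer ELSE → L
ticket_id=101: severity='critical' → inner[sla_hours >= 94] → H
ticket_id=102: severity='low' → outer ELSE → L
ticket_id=103: severity='critical' → inner[sla_hours >= 67] → Q
ticket_id=104: severity='medium' → outer ELSE → L
ticket_id=105: severity='low' → outer ELSE → L
ticket_id=106: severity='medium' → outer ELSE → L
ticket_id=107: severity='low' → outer ELSE → L
ticket_id=108: severity='low' → outer ELSE → L
ticket_id=109: severity='low' → outer ELSE → L
ticket_id=110: severity='high' → inner[age_days < 47] → W
ticket_id=111: severity='high' → inner[age_days < 47] → W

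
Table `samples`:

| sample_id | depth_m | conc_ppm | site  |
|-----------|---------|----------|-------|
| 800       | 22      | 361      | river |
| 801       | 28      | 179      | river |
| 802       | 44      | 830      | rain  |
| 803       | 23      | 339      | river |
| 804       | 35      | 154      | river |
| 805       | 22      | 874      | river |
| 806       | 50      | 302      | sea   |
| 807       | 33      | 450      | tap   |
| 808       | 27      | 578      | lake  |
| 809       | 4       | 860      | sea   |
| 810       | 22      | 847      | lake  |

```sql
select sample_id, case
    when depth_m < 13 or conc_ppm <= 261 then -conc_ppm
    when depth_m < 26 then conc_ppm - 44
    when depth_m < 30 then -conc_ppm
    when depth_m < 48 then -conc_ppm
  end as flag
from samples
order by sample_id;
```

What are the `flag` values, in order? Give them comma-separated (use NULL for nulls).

sample_id=800: depth_m < 26 → 317
sample_id=801: depth_m < 13 or conc_ppm <= 261 → -179
sample_id=802: depth_m < 48 → -830
sample_id=803: depth_m < 26 → 295
sample_id=804: depth_m < 13 or conc_ppm <= 261 → -154
sample_id=805: depth_m < 26 → 830
sample_id=806: (no match → NULL) → NULL
sample_id=807: depth_m < 48 → -450
sample_id=808: depth_m < 30 → -578
sample_id=809: depth_m < 13 or conc_ppm <= 261 → -860
sample_id=810: depth_m < 26 → 803

317, -179, -830, 295, -154, 830, NULL, -450, -578, -860, 803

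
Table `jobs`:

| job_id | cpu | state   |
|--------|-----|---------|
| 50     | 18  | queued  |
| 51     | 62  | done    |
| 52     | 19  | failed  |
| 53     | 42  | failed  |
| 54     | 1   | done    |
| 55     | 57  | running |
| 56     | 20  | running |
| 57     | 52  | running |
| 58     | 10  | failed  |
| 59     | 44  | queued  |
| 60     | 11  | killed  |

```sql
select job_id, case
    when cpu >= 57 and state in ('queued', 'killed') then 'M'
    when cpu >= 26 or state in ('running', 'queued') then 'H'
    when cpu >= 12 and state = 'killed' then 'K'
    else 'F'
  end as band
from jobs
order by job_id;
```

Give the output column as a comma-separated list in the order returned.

H, H, F, H, F, H, H, H, F, H, F

job_id=50: cpu >= 26 or state in ('running', 'queued') → H
job_id=51: cpu >= 26 or state in ('running', 'queued') → H
job_id=52: ELSE → F
job_id=53: cpu >= 26 or state in ('running', 'queued') → H
job_id=54: ELSE → F
job_id=55: cpu >= 26 or state in ('running', 'queued') → H
job_id=56: cpu >= 26 or state in ('running', 'queued') → H
job_id=57: cpu >= 26 or state in ('running', 'queued') → H
job_id=58: ELSE → F
job_id=59: cpu >= 26 or state in ('running', 'queued') → H
job_id=60: ELSE → F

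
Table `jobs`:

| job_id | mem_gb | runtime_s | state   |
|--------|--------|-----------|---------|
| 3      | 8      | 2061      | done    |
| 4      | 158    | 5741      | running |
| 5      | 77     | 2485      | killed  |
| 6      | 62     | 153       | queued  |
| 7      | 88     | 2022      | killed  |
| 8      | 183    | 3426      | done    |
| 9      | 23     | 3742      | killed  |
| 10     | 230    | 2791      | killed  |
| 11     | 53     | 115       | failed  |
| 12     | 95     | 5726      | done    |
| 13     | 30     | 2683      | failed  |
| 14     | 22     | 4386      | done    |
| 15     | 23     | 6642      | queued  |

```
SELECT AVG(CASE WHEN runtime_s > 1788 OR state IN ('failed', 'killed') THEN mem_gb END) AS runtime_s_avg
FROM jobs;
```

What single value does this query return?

82.5

job_id=3: ✓ → 8
job_id=4: ✓ → 158
job_id=5: ✓ → 77
job_id=6: ✗
job_id=7: ✓ → 88
job_id=8: ✓ → 183
job_id=9: ✓ → 23
job_id=10: ✓ → 230
job_id=11: ✓ → 53
job_id=12: ✓ → 95
job_id=13: ✓ → 30
job_id=14: ✓ → 22
job_id=15: ✓ → 23
runtime_s_avg = (8 + 158 + 77 + 88 + 183 + 23 + 230 + 53 + 95 + 30 + 22 + 23) / 12 = 82.5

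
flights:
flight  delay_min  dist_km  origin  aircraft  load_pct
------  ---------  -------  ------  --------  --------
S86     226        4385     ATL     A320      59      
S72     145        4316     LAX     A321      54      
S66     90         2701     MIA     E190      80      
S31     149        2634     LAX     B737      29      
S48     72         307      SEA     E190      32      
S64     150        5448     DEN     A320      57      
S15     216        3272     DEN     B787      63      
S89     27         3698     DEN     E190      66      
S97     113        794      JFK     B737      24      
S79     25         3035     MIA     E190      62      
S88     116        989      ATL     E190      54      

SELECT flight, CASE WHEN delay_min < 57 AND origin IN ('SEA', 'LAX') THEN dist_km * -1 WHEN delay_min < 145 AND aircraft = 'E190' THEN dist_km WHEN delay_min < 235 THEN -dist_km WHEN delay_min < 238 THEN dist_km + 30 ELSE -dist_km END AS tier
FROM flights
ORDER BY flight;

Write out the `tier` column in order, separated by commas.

flight=S15: delay_min < 235 → -3272
flight=S31: delay_min < 235 → -2634
flight=S48: delay_min < 145 AND aircraft = 'E190' → 307
flight=S64: delay_min < 235 → -5448
flight=S66: delay_min < 145 AND aircraft = 'E190' → 2701
flight=S72: delay_min < 235 → -4316
flight=S79: delay_min < 145 AND aircraft = 'E190' → 3035
flight=S86: delay_min < 235 → -4385
flight=S88: delay_min < 145 AND aircraft = 'E190' → 989
flight=S89: delay_min < 145 AND aircraft = 'E190' → 3698
flight=S97: delay_min < 235 → -794

-3272, -2634, 307, -5448, 2701, -4316, 3035, -4385, 989, 3698, -794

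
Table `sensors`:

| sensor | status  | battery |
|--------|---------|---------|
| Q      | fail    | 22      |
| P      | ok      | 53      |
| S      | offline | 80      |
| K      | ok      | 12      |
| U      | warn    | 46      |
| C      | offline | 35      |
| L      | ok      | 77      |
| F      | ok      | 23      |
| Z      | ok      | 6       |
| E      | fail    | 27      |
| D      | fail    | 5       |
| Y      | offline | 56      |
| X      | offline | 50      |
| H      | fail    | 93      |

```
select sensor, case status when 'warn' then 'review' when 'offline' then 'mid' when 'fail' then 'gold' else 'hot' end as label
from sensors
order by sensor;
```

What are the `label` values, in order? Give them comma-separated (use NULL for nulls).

sensor=C: status='offline' → mid
sensor=D: status='fail' → gold
sensor=E: status='fail' → gold
sensor=F: ELSE → hot
sensor=H: status='fail' → gold
sensor=K: ELSE → hot
sensor=L: ELSE → hot
sensor=P: ELSE → hot
sensor=Q: status='fail' → gold
sensor=S: status='offline' → mid
sensor=U: status='warn' → review
sensor=X: status='offline' → mid
sensor=Y: status='offline' → mid
sensor=Z: ELSE → hot

mid, gold, gold, hot, gold, hot, hot, hot, gold, mid, review, mid, mid, hot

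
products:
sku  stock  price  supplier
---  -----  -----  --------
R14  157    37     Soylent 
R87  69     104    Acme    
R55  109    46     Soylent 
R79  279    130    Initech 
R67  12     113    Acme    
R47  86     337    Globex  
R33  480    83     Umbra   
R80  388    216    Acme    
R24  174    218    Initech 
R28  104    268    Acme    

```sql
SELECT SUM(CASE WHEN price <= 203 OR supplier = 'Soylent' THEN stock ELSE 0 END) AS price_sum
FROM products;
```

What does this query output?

sku=R14: ✓ → 157
sku=R87: ✓ → 69
sku=R55: ✓ → 109
sku=R79: ✓ → 279
sku=R67: ✓ → 12
sku=R47: ✗
sku=R33: ✓ → 480
sku=R80: ✗
sku=R24: ✗
sku=R28: ✗
price_sum = 157 + 69 + 109 + 279 + 12 + 480 = 1106

1106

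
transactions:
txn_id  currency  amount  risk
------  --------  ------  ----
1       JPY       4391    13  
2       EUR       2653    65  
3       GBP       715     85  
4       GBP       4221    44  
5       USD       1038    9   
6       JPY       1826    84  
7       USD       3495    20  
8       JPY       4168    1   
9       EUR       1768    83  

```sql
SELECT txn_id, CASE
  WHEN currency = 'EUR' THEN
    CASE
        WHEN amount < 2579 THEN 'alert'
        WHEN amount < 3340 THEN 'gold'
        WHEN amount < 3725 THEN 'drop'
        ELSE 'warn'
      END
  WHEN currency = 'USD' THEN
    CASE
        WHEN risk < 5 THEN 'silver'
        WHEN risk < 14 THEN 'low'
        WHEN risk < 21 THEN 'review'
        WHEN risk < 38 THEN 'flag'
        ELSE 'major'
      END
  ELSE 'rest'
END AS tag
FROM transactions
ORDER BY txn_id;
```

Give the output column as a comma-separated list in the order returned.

txn_id=1: currency='JPY' → outer ELSE → rest
txn_id=2: currency='EUR' → inner[amount < 3340] → gold
txn_id=3: currency='GBP' → outer ELSE → rest
txn_id=4: currency='GBP' → outer ELSE → rest
txn_id=5: currency='USD' → inner[risk < 14] → low
txn_id=6: currency='JPY' → outer ELSE → rest
txn_id=7: currency='USD' → inner[risk < 21] → review
txn_id=8: currency='JPY' → outer ELSE → rest
txn_id=9: currency='EUR' → inner[amount < 2579] → alert

rest, gold, rest, rest, low, rest, review, rest, alert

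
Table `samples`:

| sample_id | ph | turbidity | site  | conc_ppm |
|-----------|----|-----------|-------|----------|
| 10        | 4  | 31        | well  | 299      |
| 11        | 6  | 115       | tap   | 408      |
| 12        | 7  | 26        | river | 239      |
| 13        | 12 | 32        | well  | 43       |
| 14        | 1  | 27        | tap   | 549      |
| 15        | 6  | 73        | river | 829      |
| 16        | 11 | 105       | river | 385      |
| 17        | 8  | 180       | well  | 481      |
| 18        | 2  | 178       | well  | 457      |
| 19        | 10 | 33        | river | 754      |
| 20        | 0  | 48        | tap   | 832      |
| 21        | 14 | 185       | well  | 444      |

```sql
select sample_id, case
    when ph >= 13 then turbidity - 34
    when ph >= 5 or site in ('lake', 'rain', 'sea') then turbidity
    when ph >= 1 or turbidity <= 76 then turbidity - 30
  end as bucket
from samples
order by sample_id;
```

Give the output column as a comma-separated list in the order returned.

sample_id=10: ph >= 1 or turbidity <= 76 → 1
sample_id=11: ph >= 5 or site in ('lake', 'rain', 'sea') → 115
sample_id=12: ph >= 5 or site in ('lake', 'rain', 'sea') → 26
sample_id=13: ph >= 5 or site in ('lake', 'rain', 'sea') → 32
sample_id=14: ph >= 1 or turbidity <= 76 → -3
sample_id=15: ph >= 5 or site in ('lake', 'rain', 'sea') → 73
sample_id=16: ph >= 5 or site in ('lake', 'rain', 'sea') → 105
sample_id=17: ph >= 5 or site in ('lake', 'rain', 'sea') → 180
sample_id=18: ph >= 1 or turbidity <= 76 → 148
sample_id=19: ph >= 5 or site in ('lake', 'rain', 'sea') → 33
sample_id=20: ph >= 1 or turbidity <= 76 → 18
sample_id=21: ph >= 13 → 151

1, 115, 26, 32, -3, 73, 105, 180, 148, 33, 18, 151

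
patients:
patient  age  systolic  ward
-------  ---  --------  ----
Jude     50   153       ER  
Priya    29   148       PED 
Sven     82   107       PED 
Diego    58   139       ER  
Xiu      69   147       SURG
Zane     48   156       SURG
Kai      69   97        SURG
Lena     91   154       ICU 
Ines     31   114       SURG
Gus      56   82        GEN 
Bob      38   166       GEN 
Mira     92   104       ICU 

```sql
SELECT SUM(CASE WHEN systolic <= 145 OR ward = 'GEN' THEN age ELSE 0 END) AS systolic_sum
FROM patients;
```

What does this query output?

426

patient=Jude: ✗
patient=Priya: ✗
patient=Sven: ✓ → 82
patient=Diego: ✓ → 58
patient=Xiu: ✗
patient=Zane: ✗
patient=Kai: ✓ → 69
patient=Lena: ✗
patient=Ines: ✓ → 31
patient=Gus: ✓ → 56
patient=Bob: ✓ → 38
patient=Mira: ✓ → 92
systolic_sum = 82 + 58 + 69 + 31 + 56 + 38 + 92 = 426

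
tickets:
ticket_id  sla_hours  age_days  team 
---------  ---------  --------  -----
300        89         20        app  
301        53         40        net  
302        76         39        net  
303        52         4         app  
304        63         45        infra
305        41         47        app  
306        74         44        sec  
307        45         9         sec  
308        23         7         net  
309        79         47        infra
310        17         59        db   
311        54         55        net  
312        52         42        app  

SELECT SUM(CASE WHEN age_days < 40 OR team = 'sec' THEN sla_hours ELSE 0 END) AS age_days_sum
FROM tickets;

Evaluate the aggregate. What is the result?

359

ticket_id=300: ✓ → 89
ticket_id=301: ✗
ticket_id=302: ✓ → 76
ticket_id=303: ✓ → 52
ticket_id=304: ✗
ticket_id=305: ✗
ticket_id=306: ✓ → 74
ticket_id=307: ✓ → 45
ticket_id=308: ✓ → 23
ticket_id=309: ✗
ticket_id=310: ✗
ticket_id=311: ✗
ticket_id=312: ✗
age_days_sum = 89 + 76 + 52 + 74 + 45 + 23 = 359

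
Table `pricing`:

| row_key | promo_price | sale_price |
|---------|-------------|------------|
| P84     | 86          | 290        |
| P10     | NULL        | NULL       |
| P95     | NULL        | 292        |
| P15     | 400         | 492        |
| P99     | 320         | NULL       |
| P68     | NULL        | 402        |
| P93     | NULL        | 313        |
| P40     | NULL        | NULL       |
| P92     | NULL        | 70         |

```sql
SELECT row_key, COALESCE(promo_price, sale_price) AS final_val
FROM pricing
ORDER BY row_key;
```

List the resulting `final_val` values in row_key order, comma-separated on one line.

row_key=P10: promo_price=NULL, sale_price=NULL (all NULL) → NULL
row_key=P15: promo_price=400 → 400
row_key=P40: promo_price=NULL, sale_price=NULL (all NULL) → NULL
row_key=P68: promo_price=NULL, sale_price=402 → 402
row_key=P84: promo_price=86 → 86
row_key=P92: promo_price=NULL, sale_price=70 → 70
row_key=P93: promo_price=NULL, sale_price=313 → 313
row_key=P95: promo_price=NULL, sale_price=292 → 292
row_key=P99: promo_price=320 → 320

NULL, 400, NULL, 402, 86, 70, 313, 292, 320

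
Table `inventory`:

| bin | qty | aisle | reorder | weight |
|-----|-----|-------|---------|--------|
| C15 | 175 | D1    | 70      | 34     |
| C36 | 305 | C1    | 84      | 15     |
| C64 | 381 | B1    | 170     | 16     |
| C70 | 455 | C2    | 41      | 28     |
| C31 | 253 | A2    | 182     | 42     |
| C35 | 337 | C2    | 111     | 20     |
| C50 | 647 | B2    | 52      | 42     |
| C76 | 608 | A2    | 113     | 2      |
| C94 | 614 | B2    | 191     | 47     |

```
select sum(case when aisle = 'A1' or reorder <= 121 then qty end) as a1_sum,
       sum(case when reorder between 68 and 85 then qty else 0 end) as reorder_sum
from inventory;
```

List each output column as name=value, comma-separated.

[a1_sum: aisle = 'A1' or reorder <= 121]
bin=C15: ✓ → 175
bin=C36: ✓ → 305
bin=C64: ✗
bin=C70: ✓ → 455
bin=C31: ✗
bin=C35: ✓ → 337
bin=C50: ✓ → 647
bin=C76: ✓ → 608
bin=C94: ✗
a1_sum = 175 + 305 + 455 + 337 + 647 + 608 = 2527
—
[reorder_sum: reorder between 68 and 85]
bin=C15: ✓ → 175
bin=C36: ✓ → 305
bin=C64: ✗
bin=C70: ✗
bin=C31: ✗
bin=C35: ✗
bin=C50: ✗
bin=C76: ✗
bin=C94: ✗
reorder_sum = 175 + 305 = 480

a1_sum=2527, reorder_sum=480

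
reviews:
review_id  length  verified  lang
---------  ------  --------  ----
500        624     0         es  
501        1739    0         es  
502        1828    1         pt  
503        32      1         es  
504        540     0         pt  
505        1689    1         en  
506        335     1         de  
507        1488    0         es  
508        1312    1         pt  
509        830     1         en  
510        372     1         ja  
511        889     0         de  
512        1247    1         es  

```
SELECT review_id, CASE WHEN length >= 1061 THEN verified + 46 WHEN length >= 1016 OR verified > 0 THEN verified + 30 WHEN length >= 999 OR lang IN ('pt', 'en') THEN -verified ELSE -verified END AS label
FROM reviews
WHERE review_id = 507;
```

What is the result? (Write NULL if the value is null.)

46

review_id = 507: length=1488, verified=0, lang=es.
length >= 1061 → true → 46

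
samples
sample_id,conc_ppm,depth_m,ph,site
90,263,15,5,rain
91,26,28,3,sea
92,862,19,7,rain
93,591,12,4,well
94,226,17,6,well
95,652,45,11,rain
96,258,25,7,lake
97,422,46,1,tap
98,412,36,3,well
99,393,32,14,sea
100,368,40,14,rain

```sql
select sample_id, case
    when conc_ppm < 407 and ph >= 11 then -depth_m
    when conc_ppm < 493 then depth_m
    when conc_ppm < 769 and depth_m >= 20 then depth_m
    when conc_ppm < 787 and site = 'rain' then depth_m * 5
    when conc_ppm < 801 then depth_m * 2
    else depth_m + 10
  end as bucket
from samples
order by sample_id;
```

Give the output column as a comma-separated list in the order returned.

sample_id=90: conc_ppm < 493 → 15
sample_id=91: conc_ppm < 493 → 28
sample_id=92: ELSE → 29
sample_id=93: conc_ppm < 801 → 24
sample_id=94: conc_ppm < 493 → 17
sample_id=95: conc_ppm < 769 and depth_m >= 20 → 45
sample_id=96: conc_ppm < 493 → 25
sample_id=97: conc_ppm < 493 → 46
sample_id=98: conc_ppm < 493 → 36
sample_id=99: conc_ppm < 407 and ph >= 11 → -32
sample_id=100: conc_ppm < 407 and ph >= 11 → -40

15, 28, 29, 24, 17, 45, 25, 46, 36, -32, -40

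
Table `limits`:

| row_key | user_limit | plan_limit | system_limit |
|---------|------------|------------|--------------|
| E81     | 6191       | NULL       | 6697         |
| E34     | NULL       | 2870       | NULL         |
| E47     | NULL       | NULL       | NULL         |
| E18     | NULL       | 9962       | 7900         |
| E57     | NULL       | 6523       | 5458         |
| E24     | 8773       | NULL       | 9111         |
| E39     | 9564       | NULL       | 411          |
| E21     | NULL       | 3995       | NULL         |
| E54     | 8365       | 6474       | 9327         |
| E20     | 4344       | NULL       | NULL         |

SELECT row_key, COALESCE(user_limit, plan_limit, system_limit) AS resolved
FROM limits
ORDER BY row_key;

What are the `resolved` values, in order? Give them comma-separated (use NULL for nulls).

row_key=E18: user_limit=NULL, plan_limit=9962 → 9962
row_key=E20: user_limit=4344 → 4344
row_key=E21: user_limit=NULL, plan_limit=3995 → 3995
row_key=E24: user_limit=8773 → 8773
row_key=E34: user_limit=NULL, plan_limit=2870 → 2870
row_key=E39: user_limit=9564 → 9564
row_key=E47: user_limit=NULL, plan_limit=NULL, system_limit=NULL (all NULL) → NULL
row_key=E54: user_limit=8365 → 8365
row_key=E57: user_limit=NULL, plan_limit=6523 → 6523
row_key=E81: user_limit=6191 → 6191

9962, 4344, 3995, 8773, 2870, 9564, NULL, 8365, 6523, 6191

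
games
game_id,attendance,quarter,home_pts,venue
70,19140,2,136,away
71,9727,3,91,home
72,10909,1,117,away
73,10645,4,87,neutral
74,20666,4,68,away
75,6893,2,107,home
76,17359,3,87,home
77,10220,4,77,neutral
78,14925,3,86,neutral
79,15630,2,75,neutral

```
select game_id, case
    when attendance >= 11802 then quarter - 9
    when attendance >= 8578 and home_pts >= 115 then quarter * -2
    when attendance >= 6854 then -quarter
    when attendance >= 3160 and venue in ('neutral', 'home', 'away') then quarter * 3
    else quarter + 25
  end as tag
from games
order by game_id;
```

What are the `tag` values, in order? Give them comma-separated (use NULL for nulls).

game_id=70: attendance >= 11802 → -7
game_id=71: attendance >= 6854 → -3
game_id=72: attendance >= 8578 and home_pts >= 115 → -2
game_id=73: attendance >= 6854 → -4
game_id=74: attendance >= 11802 → -5
game_id=75: attendance >= 6854 → -2
game_id=76: attendance >= 11802 → -6
game_id=77: attendance >= 6854 → -4
game_id=78: attendance >= 11802 → -6
game_id=79: attendance >= 11802 → -7

-7, -3, -2, -4, -5, -2, -6, -4, -6, -7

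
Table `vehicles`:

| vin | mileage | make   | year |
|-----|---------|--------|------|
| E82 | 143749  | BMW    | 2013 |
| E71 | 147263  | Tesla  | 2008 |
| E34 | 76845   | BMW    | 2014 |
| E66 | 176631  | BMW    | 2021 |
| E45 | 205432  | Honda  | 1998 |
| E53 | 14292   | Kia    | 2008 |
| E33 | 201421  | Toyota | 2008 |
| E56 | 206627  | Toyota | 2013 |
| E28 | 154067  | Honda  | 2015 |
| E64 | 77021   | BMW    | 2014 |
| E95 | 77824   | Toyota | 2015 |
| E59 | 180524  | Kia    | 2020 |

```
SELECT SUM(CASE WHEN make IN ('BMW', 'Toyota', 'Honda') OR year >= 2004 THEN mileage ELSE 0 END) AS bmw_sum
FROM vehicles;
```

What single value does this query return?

vin=E82: ✓ → 143749
vin=E71: ✓ → 147263
vin=E34: ✓ → 76845
vin=E66: ✓ → 176631
vin=E45: ✓ → 205432
vin=E53: ✓ → 14292
vin=E33: ✓ → 201421
vin=E56: ✓ → 206627
vin=E28: ✓ → 154067
vin=E64: ✓ → 77021
vin=E95: ✓ → 77824
vin=E59: ✓ → 180524
bmw_sum = 143749 + 147263 + 76845 + 176631 + 205432 + 14292 + 201421 + 206627 + 154067 + 77021 + 77824 + 180524 = 1661696

1661696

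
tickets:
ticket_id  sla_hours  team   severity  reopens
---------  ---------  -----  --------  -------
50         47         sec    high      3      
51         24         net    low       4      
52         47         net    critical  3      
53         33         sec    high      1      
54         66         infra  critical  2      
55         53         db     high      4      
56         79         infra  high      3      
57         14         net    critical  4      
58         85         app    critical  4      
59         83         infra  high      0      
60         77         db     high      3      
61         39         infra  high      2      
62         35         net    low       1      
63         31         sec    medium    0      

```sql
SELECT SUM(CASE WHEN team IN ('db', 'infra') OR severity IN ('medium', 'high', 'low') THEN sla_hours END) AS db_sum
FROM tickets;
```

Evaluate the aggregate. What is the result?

567

ticket_id=50: ✓ → 47
ticket_id=51: ✓ → 24
ticket_id=52: ✗
ticket_id=53: ✓ → 33
ticket_id=54: ✓ → 66
ticket_id=55: ✓ → 53
ticket_id=56: ✓ → 79
ticket_id=57: ✗
ticket_id=58: ✗
ticket_id=59: ✓ → 83
ticket_id=60: ✓ → 77
ticket_id=61: ✓ → 39
ticket_id=62: ✓ → 35
ticket_id=63: ✓ → 31
db_sum = 47 + 24 + 33 + 66 + 53 + 79 + 83 + 77 + 39 + 35 + 31 = 567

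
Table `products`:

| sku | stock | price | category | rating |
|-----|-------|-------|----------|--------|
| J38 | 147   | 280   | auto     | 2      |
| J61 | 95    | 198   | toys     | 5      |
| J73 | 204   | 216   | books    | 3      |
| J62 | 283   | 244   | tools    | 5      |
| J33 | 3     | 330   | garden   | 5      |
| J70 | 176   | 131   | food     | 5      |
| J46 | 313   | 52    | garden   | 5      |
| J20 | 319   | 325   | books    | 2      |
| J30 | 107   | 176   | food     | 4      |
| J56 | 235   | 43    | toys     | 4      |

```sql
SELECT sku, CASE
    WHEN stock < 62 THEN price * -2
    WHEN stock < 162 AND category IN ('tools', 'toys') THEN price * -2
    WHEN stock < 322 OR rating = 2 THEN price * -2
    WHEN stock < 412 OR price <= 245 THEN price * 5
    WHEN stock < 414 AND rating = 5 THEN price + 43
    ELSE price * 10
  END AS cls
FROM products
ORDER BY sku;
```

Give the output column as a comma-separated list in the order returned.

-650, -352, -660, -560, -104, -86, -396, -488, -262, -432

sku=J20: stock < 322 OR rating = 2 → -650
sku=J30: stock < 322 OR rating = 2 → -352
sku=J33: stock < 62 → -660
sku=J38: stock < 322 OR rating = 2 → -560
sku=J46: stock < 322 OR rating = 2 → -104
sku=J56: stock < 322 OR rating = 2 → -86
sku=J61: stock < 162 AND category IN ('tools', 'toys') → -396
sku=J62: stock < 322 OR rating = 2 → -488
sku=J70: stock < 322 OR rating = 2 → -262
sku=J73: stock < 322 OR rating = 2 → -432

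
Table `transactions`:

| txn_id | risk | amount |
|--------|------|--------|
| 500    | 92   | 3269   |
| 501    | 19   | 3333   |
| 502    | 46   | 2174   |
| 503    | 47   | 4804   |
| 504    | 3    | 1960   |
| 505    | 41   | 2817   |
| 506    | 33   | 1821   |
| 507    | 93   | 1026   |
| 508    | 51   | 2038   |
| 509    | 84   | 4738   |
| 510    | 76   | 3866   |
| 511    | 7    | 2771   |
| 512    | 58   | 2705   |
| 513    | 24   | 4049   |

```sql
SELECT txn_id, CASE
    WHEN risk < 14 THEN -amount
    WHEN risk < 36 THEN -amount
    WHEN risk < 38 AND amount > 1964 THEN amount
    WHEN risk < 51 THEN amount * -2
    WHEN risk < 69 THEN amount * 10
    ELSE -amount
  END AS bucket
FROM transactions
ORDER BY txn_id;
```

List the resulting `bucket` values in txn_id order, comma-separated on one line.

-3269, -3333, -4348, -9608, -1960, -5634, -1821, -1026, 20380, -4738, -3866, -2771, 27050, -4049

txn_id=500: ELSE → -3269
txn_id=501: risk < 36 → -3333
txn_id=502: risk < 51 → -4348
txn_id=503: risk < 51 → -9608
txn_id=504: risk < 14 → -1960
txn_id=505: risk < 51 → -5634
txn_id=506: risk < 36 → -1821
txn_id=507: ELSE → -1026
txn_id=508: risk < 69 → 20380
txn_id=509: ELSE → -4738
txn_id=510: ELSE → -3866
txn_id=511: risk < 14 → -2771
txn_id=512: risk < 69 → 27050
txn_id=513: risk < 36 → -4049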